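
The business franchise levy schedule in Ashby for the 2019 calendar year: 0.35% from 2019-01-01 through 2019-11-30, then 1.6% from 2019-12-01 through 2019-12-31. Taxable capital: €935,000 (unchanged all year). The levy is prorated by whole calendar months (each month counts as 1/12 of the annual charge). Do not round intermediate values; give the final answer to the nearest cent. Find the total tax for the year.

2019-01-01 to 2019-11-30: 11 months at 0.35% → €935,000 × 0.35% × 11/12 = €2,999.7917
2019-12-01 to 2019-12-31: 1 month at 1.6% → €935,000 × 1.6% × 1/12 = €1,246.6667
Total = €4,246.4583

€4,246.46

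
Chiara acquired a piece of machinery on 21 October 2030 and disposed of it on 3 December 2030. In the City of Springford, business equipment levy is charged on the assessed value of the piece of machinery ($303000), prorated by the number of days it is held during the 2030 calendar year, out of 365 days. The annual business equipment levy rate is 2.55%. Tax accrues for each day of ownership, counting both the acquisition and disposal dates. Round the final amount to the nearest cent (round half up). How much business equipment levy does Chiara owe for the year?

$931.41

Days held (21 October – 3 December 2030): 44 out of 365
Tax = $303000 × 2.55% × 44/365 = $931.4137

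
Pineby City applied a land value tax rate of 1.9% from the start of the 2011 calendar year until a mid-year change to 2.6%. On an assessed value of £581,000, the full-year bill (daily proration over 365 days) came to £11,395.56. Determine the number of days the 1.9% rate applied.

Let d = days at the first rate; then 365 − d days at the second rate.
£581,000 × [1.9%·d + 2.6%·(365−d)] / 365 = £11,395.56
Solving gives d = 333, so the new rate took effect on 30 Nov 2011.

333 days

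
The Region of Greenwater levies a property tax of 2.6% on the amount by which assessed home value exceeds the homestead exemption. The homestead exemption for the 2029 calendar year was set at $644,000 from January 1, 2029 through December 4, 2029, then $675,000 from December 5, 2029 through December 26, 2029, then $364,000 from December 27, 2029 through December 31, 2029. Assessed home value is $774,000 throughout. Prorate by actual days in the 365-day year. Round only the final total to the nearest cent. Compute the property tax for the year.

$3,431.15

January 1 – December 4, 2029: 338 days, exemption $644,000 → ($774,000 − $644,000) × 2.6% × 338/365 = $3,129.9726
December 5 – December 26, 2029: 22 days, exemption $675,000 → ($774,000 − $675,000) × 2.6% × 22/365 = $155.1452
December 27 – December 31, 2029: 5 days, exemption $364,000 → ($774,000 − $364,000) × 2.6% × 5/365 = $146.0274
Total = $3,431.1452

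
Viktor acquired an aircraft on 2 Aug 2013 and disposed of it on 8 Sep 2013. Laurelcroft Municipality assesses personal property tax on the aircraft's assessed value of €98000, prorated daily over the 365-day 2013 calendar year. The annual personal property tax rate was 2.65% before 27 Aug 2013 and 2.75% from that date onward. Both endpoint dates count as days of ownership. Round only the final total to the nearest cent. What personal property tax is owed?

2 Aug – 26 Aug 2013: 25 days at 2.65% → €98000 × 2.65% × 25/365 = €177.8767
27 Aug – 8 Sep 2013: 13 days at 2.75% → €98000 × 2.75% × 13/365 = €95.9863
Total = €273.8630

€273.86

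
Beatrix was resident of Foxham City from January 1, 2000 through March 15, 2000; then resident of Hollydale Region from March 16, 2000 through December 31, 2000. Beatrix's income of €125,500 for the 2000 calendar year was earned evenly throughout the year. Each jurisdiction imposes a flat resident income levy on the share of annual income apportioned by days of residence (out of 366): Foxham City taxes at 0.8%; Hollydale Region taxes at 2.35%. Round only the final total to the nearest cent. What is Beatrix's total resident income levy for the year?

€2,550.63

Foxham City, January 1 – March 15, 2000: 75 days → €125,500 × 0.8% × 75/366 = €205.7377
Hollydale Region, March 16 – December 31, 2000: 291 days → €125,500 × 2.35% × 291/366 = €2,344.8955
Total = €2,550.6332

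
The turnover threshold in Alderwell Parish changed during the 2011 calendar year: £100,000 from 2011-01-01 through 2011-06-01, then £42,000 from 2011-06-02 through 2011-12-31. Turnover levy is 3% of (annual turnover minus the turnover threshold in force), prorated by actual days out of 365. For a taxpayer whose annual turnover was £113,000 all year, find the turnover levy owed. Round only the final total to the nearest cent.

£1,405.40

2011-01-01 to 2011-06-01: 152 days, exemption £100,000 → (£113,000 − £100,000) × 3% × 152/365 = £162.4110
2011-06-02 to 2011-12-31: 213 days, exemption £42,000 → (£113,000 − £42,000) × 3% × 213/365 = £1,242.9863
Total = £1,405.3973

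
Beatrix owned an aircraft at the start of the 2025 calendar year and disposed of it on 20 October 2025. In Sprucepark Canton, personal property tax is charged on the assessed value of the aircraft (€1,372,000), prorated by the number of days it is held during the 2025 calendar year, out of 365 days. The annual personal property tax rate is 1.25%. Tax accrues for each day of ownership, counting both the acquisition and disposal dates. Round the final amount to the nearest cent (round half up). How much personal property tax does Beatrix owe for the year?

Days held (1 January – 20 October 2025): 293 out of 365
Tax = €1,372,000 × 1.25% × 293/365 = €13,766.9863

€13,766.99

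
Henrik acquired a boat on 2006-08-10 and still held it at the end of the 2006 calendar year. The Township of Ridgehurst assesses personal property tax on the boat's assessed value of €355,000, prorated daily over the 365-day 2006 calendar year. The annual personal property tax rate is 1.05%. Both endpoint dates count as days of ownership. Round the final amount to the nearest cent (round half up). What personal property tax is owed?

Days held (2006-08-10 to 2006-12-31): 144 out of 365
Tax = €355,000 × 1.05% × 144/365 = €1,470.5753

€1,470.58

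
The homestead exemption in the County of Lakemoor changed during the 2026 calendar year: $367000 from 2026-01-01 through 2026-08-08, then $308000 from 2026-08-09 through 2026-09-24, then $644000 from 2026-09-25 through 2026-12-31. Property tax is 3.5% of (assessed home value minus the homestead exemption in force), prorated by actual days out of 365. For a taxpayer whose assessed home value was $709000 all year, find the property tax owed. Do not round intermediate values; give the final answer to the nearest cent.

$9632.86

2026-01-01 to 2026-08-08: 220 days, exemption $367000 → ($709000 − $367000) × 3.5% × 220/365 = $7214.7945
2026-08-09 to 2026-09-24: 47 days, exemption $308000 → ($709000 − $308000) × 3.5% × 47/365 = $1807.2466
2026-09-25 to 2026-12-31: 98 days, exemption $644000 → ($709000 − $644000) × 3.5% × 98/365 = $610.8219
Total = $9632.8630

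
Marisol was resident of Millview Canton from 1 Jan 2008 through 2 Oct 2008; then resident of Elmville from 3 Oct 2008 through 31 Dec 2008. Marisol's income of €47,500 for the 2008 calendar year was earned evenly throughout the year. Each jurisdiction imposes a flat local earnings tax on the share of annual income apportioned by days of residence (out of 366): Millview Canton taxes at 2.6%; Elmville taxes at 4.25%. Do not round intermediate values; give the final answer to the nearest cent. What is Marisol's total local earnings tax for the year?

Millview Canton, 1 Jan – 2 Oct 2008: 276 days → €47,500 × 2.6% × 276/366 = €931.3115
Elmville, 3 Oct – 31 Dec 2008: 90 days → €47,500 × 4.25% × 90/366 = €496.4139
Total = €1,427.7254

€1,427.73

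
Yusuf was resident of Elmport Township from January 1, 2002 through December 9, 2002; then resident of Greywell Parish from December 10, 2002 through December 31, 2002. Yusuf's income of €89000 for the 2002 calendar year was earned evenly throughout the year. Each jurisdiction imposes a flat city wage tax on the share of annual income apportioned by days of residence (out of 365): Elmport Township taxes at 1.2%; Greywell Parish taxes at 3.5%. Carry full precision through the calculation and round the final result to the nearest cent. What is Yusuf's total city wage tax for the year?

Elmport Township, January 1 – December 9, 2002: 343 days → €89000 × 1.2% × 343/365 = €1003.6274
Greywell Parish, December 10 – December 31, 2002: 22 days → €89000 × 3.5% × 22/365 = €187.7534
Total = €1191.3808

€1191.38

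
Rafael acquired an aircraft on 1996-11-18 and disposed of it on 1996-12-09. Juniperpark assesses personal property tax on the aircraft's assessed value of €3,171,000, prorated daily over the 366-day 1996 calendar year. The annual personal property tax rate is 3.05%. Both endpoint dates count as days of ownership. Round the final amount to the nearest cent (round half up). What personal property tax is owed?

€5,813.50

Days held (1996-11-18 to 1996-12-09): 22 out of 366
Tax = €3,171,000 × 3.05% × 22/366 = €5,813.5000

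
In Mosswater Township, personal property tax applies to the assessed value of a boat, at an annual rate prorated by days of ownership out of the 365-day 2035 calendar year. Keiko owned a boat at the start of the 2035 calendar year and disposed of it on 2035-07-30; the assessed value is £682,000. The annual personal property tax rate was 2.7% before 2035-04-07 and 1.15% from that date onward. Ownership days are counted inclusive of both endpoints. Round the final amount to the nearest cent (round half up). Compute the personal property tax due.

2035-01-01 to 2035-04-06: 96 days at 2.7% → £682,000 × 2.7% × 96/365 = £4,843.1342
2035-04-07 to 2035-07-30: 115 days at 1.15% → £682,000 × 1.15% × 115/365 = £2,471.0822
Total = £7,314.2164

£7,314.22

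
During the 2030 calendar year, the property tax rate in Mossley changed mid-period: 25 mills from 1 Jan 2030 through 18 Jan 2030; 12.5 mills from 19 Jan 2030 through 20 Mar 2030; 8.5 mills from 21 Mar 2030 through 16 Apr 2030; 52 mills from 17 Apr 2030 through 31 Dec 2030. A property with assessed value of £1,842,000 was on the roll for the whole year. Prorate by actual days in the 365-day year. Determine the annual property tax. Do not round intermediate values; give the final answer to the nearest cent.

£75,244.44

1 Jan – 18 Jan 2030: 18 days at 25 mills → £1,842,000 × 2.5% × 18/365 = £2,270.9589
19 Jan – 20 Mar 2030: 61 days at 12.5 mills → £1,842,000 × 1.25% × 61/365 = £3,848.0137
21 Mar – 16 Apr 2030: 27 days at 8.5 mills → £1,842,000 × 0.85% × 27/365 = £1,158.1890
17 Apr – 31 Dec 2030: 259 days at 52 mills → £1,842,000 × 5.2% × 259/365 = £67,967.2767
Total = £75,244.4384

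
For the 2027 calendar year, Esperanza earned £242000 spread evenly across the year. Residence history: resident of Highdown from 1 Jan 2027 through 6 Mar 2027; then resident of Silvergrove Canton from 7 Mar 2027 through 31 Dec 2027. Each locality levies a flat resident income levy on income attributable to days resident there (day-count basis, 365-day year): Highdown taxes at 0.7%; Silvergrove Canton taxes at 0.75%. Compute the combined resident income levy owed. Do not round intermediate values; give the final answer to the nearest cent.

Highdown, 1 Jan – 6 Mar 2027: 65 days → £242000 × 0.7% × 65/365 = £301.6712
Silvergrove Canton, 7 Mar – 31 Dec 2027: 300 days → £242000 × 0.75% × 300/365 = £1491.7808
Total = £1793.4521

£1793.45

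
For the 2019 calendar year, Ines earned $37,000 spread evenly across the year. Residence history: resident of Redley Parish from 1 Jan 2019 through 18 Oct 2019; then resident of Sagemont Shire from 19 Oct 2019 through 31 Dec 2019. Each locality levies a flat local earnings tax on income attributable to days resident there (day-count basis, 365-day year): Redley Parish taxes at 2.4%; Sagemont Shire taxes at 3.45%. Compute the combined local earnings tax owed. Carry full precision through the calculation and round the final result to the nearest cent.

Redley Parish, 1 Jan – 18 Oct 2019: 291 days → $37,000 × 2.4% × 291/365 = $707.9671
Sagemont Shire, 19 Oct – 31 Dec 2019: 74 days → $37,000 × 3.45% × 74/365 = $258.7973
Total = $966.7644

$966.76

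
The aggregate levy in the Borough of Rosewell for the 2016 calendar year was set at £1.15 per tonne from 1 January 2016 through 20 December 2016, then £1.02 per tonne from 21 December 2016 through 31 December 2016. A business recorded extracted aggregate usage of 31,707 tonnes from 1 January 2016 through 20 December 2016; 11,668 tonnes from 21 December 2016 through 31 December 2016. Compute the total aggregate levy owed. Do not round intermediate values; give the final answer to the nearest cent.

£48364.41

1 January – 20 December 2016: 31,707 tonnes at £1.15/tonne → £36463.05
21 December – 31 December 2016: 11,668 tonnes at £1.02/tonne → £11901.36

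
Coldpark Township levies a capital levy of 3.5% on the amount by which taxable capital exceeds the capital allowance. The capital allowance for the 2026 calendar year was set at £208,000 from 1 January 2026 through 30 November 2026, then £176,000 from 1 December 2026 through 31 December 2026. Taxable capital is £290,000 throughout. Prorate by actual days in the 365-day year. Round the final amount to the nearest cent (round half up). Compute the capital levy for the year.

1 January – 30 November 2026: 334 days, exemption £208,000 → (£290,000 − £208,000) × 3.5% × 334/365 = £2,626.2466
1 December – 31 December 2026: 31 days, exemption £176,000 → (£290,000 − £176,000) × 3.5% × 31/365 = £338.8767
Total = £2,965.1233

£2,965.12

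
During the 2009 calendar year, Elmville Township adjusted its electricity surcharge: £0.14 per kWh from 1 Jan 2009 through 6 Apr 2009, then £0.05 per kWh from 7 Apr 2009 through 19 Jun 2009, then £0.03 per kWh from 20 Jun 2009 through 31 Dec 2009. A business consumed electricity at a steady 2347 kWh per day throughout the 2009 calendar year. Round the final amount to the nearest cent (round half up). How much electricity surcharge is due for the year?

1 Jan – 6 Apr 2009: 96 days × 2347 kWh/day = 225,312 kWh at £0.14/kWh → £31543.68
7 Apr – 19 Jun 2009: 74 days × 2347 kWh/day = 173,678 kWh at £0.05/kWh → £8683.90
20 Jun – 31 Dec 2009: 195 days × 2347 kWh/day = 457,665 kWh at £0.03/kWh → £13729.95

£53957.53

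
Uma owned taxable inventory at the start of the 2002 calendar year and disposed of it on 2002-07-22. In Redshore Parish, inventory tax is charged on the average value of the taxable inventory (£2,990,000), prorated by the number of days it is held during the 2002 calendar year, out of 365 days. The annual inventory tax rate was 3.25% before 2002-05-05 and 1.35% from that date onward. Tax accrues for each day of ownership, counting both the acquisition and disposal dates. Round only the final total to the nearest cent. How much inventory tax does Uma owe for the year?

£41,749.41

2002-01-01 to 2002-05-04: 124 days at 3.25% → £2,990,000 × 3.25% × 124/365 = £33,012.8767
2002-05-05 to 2002-07-22: 79 days at 1.35% → £2,990,000 × 1.35% × 79/365 = £8,736.5342
Total = £41,749.4110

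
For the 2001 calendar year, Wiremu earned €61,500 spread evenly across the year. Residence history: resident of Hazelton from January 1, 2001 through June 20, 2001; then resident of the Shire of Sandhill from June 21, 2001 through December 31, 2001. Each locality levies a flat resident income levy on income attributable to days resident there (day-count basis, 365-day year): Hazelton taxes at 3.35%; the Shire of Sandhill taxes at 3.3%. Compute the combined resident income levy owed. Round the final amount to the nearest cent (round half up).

Hazelton, January 1 – June 20, 2001: 171 days → €61,500 × 3.35% × 171/365 = €965.2130
The Shire of Sandhill, June 21 – December 31, 2001: 194 days → €61,500 × 3.3% × 194/365 = €1,078.6932
Total = €2,043.9062

€2,043.91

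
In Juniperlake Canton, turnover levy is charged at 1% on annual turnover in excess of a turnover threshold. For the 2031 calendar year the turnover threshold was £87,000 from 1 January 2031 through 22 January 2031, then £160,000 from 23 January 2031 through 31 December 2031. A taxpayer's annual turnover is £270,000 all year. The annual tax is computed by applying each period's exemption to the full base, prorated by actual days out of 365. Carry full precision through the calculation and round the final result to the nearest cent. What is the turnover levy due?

1 January – 22 January 2031: 22 days, exemption £87,000 → (£270,000 − £87,000) × 1% × 22/365 = £110.3014
23 January – 31 December 2031: 343 days, exemption £160,000 → (£270,000 − £160,000) × 1% × 343/365 = £1,033.6986
Total = £1,144.0000

£1,144.00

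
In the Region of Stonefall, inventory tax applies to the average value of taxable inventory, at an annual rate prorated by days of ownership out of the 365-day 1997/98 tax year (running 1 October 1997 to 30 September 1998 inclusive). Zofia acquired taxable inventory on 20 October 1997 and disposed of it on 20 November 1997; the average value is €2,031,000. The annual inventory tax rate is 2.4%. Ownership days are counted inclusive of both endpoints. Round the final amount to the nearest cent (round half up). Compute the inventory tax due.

Days held (20 October – 20 November 1997): 32 out of 365
Tax = €2,031,000 × 2.4% × 32/365 = €4,273.4466

€4,273.45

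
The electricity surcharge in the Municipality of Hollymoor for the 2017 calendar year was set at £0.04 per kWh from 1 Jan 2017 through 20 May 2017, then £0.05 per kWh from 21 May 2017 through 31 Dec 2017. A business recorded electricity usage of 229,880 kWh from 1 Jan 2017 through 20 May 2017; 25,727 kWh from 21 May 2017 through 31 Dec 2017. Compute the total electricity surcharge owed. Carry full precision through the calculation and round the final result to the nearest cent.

£10,481.55

1 Jan – 20 May 2017: 229,880 kWh at £0.04/kWh → £9,195.20
21 May – 31 Dec 2017: 25,727 kWh at £0.05/kWh → £1,286.35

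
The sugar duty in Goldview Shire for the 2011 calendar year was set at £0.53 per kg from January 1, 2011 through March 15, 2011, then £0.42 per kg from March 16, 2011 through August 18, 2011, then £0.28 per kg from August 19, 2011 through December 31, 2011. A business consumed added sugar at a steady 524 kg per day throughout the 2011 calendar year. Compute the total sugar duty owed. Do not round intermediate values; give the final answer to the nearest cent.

£74,690.96

January 1 – March 15, 2011: 74 days × 524 kg/day = 38,776 kg at £0.53/kg → £20,551.28
March 16 – August 18, 2011: 156 days × 524 kg/day = 81,744 kg at £0.42/kg → £34,332.48
August 19 – December 31, 2011: 135 days × 524 kg/day = 70,740 kg at £0.28/kg → £19,807.20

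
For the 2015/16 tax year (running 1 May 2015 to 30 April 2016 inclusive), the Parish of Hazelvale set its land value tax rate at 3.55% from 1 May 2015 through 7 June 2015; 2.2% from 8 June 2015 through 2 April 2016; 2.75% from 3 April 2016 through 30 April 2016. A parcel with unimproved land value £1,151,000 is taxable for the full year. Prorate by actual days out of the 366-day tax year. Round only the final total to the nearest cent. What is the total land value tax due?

1 May – 7 June 2015: 38 days at 3.55% → £1,151,000 × 3.55% × 38/366 = £4,242.3470
8 June 2015 – 2 April 2016: 300 days at 2.2% → £1,151,000 × 2.2% × 300/366 = £20,755.7377
3 April – 30 April 2016: 28 days at 2.75% → £1,151,000 × 2.75% × 28/366 = £2,421.5027
Total = £27,419.5874

£27,419.59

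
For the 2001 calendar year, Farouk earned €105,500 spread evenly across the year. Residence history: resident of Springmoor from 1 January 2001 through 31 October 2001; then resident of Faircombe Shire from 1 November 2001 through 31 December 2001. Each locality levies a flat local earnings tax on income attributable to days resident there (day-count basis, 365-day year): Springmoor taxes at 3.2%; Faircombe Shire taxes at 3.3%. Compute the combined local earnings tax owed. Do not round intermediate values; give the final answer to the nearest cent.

Springmoor, 1 January – 31 October 2001: 304 days → €105,500 × 3.2% × 304/365 = €2,811.7918
Faircombe Shire, 1 November – 31 December 2001: 61 days → €105,500 × 3.3% × 61/365 = €581.8397
Total = €3,393.6315

€3,393.63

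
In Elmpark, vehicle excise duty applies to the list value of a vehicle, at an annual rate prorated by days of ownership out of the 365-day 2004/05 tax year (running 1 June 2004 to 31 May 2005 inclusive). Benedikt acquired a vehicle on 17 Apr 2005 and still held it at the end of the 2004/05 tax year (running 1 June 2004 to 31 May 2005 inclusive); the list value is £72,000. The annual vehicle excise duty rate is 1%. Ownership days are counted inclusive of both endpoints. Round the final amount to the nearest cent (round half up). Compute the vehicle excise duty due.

£88.77

Days held (17 Apr – 31 May 2005): 45 out of 365
Tax = £72,000 × 1% × 45/365 = £88.7671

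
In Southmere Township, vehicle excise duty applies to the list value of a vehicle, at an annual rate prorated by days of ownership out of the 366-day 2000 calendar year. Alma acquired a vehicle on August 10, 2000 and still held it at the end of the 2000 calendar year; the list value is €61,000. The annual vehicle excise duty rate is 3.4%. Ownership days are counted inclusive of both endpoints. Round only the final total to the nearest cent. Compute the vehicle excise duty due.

€816.00

Days held (August 10 – December 31, 2000): 144 out of 366
Tax = €61,000 × 3.4% × 144/366 = €816.0000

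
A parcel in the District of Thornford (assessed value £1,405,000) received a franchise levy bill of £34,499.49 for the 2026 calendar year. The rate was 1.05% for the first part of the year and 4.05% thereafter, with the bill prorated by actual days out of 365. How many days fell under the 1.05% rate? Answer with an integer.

194 days

Let d = days at the first rate; then 365 − d days at the second rate.
£1,405,000 × [1.05%·d + 4.05%·(365−d)] / 365 = £34,499.49
Solving gives d = 194, so the new rate took effect on 14 July 2026.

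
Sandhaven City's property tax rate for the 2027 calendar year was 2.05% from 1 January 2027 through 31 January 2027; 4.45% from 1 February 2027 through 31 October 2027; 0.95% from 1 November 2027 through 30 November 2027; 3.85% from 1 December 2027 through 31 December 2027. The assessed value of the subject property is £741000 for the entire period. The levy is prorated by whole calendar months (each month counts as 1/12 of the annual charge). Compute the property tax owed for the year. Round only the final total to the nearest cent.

1 January – 31 January 2027: 1 month at 2.05% → £741000 × 2.05% × 1/12 = £1265.8750
1 February – 31 October 2027: 9 months at 4.45% → £741000 × 4.45% × 9/12 = £24730.8750
1 November – 30 November 2027: 1 month at 0.95% → £741000 × 0.95% × 1/12 = £586.6250
1 December – 31 December 2027: 1 month at 3.85% → £741000 × 3.85% × 1/12 = £2377.3750
Total = £28960.7500

£28960.75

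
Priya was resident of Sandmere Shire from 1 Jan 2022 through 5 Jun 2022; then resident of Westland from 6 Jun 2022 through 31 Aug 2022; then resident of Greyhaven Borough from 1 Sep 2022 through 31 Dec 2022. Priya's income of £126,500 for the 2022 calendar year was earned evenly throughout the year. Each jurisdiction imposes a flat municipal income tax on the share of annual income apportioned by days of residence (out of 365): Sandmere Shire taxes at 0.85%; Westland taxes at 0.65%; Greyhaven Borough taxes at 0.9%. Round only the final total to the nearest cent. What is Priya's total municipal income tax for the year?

£1,036.09

Sandmere Shire, 1 Jan – 5 Jun 2022: 156 days → £126,500 × 0.85% × 156/365 = £459.5589
Westland, 6 Jun – 31 Aug 2022: 87 days → £126,500 × 0.65% × 87/365 = £195.9884
Greyhaven Borough, 1 Sep – 31 Dec 2022: 122 days → £126,500 × 0.9% × 122/365 = £380.5397
Total = £1,036.0870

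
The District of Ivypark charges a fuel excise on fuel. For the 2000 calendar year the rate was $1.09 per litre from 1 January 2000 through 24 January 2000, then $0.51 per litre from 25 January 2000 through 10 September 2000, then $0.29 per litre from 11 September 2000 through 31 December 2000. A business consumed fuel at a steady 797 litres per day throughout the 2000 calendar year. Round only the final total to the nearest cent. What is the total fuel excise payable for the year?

$140,224.18

1 January – 24 January 2000: 24 days × 797 litres/day = 19,128 litres at $1.09/litre → $20,849.52
25 January – 10 September 2000: 230 days × 797 litres/day = 183,310 litres at $0.51/litre → $93,488.10
11 September – 31 December 2000: 112 days × 797 litres/day = 89,264 litres at $0.29/litre → $25,886.56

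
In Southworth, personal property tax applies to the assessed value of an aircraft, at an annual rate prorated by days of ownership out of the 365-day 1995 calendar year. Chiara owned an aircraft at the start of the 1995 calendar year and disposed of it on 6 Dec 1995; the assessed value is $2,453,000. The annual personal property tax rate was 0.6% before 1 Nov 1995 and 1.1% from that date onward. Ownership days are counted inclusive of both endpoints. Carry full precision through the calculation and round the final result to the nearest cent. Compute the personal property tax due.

1 Jan – 31 Oct 1995: 304 days at 0.6% → $2,453,000 × 0.6% × 304/365 = $12,258.2795
1 Nov – 6 Dec 1995: 36 days at 1.1% → $2,453,000 × 1.1% × 36/365 = $2,661.3370
Total = $14,919.6164

$14,919.62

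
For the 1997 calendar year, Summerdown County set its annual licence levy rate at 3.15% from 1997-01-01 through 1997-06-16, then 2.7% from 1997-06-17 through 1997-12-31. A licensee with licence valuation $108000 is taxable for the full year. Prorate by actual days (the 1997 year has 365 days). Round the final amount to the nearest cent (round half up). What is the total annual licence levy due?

$3138.36

1997-01-01 to 1997-06-16: 167 days at 3.15% → $108000 × 3.15% × 167/365 = $1556.5315
1997-06-17 to 1997-12-31: 198 days at 2.7% → $108000 × 2.7% × 198/365 = $1581.8301
Total = $3138.3616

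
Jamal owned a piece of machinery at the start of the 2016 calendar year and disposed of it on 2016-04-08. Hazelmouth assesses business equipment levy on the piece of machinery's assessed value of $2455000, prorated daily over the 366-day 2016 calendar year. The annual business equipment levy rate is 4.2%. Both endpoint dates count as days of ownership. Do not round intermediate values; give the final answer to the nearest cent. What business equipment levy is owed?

$27890.41

Days held (2016-01-01 to 2016-04-08): 99 out of 366
Tax = $2455000 × 4.2% × 99/366 = $27890.4098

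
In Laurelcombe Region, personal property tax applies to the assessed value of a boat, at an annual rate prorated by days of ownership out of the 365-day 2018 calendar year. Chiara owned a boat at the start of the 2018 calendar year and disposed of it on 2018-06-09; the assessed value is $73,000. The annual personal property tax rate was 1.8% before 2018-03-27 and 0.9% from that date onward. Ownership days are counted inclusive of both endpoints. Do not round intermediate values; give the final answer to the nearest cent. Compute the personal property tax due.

$441.00

2018-01-01 to 2018-03-26: 85 days at 1.8% → $73,000 × 1.8% × 85/365 = $306.0000
2018-03-27 to 2018-06-09: 75 days at 0.9% → $73,000 × 0.9% × 75/365 = $135.0000
Total = $441.0000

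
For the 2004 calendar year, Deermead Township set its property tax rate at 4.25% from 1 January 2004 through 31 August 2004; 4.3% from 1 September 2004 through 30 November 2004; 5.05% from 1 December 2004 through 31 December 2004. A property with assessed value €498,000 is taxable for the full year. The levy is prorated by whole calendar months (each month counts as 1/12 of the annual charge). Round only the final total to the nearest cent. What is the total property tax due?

1 January – 31 August 2004: 8 months at 4.25% → €498,000 × 4.25% × 8/12 = €14,110.0000
1 September – 30 November 2004: 3 months at 4.3% → €498,000 × 4.3% × 3/12 = €5,353.5000
1 December – 31 December 2004: 1 month at 5.05% → €498,000 × 5.05% × 1/12 = €2,095.7500
Total = €21,559.2500

€21,559.25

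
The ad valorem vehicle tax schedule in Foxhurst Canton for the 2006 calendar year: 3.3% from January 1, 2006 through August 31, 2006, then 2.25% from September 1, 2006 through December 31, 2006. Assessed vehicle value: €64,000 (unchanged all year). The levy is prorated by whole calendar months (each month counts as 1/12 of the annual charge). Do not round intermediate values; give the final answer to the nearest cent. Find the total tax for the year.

January 1 – August 31, 2006: 8 months at 3.3% → €64,000 × 3.3% × 8/12 = €1,408.0000
September 1 – December 31, 2006: 4 months at 2.25% → €64,000 × 2.25% × 4/12 = €480.0000
Total = €1,888.0000

€1,888.00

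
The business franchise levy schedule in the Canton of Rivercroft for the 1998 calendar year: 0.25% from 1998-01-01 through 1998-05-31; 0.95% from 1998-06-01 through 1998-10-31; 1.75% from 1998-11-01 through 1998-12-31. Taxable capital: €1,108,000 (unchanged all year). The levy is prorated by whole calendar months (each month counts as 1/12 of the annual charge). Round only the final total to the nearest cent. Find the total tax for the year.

€8,771.67

1998-01-01 to 1998-05-31: 5 months at 0.25% → €1,108,000 × 0.25% × 5/12 = €1,154.1667
1998-06-01 to 1998-10-31: 5 months at 0.95% → €1,108,000 × 0.95% × 5/12 = €4,385.8333
1998-11-01 to 1998-12-31: 2 months at 1.75% → €1,108,000 × 1.75% × 2/12 = €3,231.6667
Total = €8,771.6667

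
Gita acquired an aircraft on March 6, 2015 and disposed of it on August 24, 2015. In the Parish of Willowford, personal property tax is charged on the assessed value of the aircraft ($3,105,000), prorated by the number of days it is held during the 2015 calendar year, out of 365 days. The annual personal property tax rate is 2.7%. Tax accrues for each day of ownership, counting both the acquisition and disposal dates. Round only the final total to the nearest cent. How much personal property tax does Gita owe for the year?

$39,505.81

Days held (March 6 – August 24, 2015): 172 out of 365
Tax = $3,105,000 × 2.7% × 172/365 = $39,505.8082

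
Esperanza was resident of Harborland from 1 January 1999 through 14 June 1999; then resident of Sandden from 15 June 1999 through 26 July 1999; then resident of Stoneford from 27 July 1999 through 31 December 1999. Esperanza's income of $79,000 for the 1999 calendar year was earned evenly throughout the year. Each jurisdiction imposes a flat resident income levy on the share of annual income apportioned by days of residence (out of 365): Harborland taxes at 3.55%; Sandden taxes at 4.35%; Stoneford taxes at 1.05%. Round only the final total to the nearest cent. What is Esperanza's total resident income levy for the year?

$2,022.29

Harborland, 1 January – 14 June 1999: 165 days → $79,000 × 3.55% × 165/365 = $1,267.7877
Sandden, 15 June – 26 July 1999: 42 days → $79,000 × 4.35% × 42/365 = $395.4329
Stoneford, 27 July – 31 December 1999: 158 days → $79,000 × 1.05% × 158/365 = $359.0712
Total = $2,022.2918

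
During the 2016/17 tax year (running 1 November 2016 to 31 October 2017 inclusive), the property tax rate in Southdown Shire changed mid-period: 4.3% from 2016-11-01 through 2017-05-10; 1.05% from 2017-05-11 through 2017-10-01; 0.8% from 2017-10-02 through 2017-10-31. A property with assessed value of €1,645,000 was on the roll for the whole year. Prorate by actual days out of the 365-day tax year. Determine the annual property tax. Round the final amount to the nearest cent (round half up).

€44,910.75

2016-11-01 to 2017-05-10: 191 days at 4.3% → €1,645,000 × 4.3% × 191/365 = €37,014.7534
2017-05-11 to 2017-10-01: 144 days at 1.05% → €1,645,000 × 1.05% × 144/365 = €6,814.3562
2017-10-02 to 2017-10-31: 30 days at 0.8% → €1,645,000 × 0.8% × 30/365 = €1,081.6438
Total = €44,910.7534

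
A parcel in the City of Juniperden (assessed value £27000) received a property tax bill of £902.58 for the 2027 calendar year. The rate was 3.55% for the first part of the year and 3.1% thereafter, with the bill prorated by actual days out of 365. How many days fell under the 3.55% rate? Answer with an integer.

197 days

Let d = days at the first rate; then 365 − d days at the second rate.
£27000 × [3.55%·d + 3.1%·(365−d)] / 365 = £902.58
Solving gives d = 197, so the new rate took effect on July 17, 2027.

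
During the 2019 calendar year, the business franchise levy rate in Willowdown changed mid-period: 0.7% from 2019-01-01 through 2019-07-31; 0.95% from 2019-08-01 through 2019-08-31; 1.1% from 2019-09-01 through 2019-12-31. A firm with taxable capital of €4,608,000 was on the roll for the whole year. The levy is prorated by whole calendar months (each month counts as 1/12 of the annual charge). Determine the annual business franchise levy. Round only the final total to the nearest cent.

2019-01-01 to 2019-07-31: 7 months at 0.7% → €4,608,000 × 0.7% × 7/12 = €18,816.0000
2019-08-01 to 2019-08-31: 1 month at 0.95% → €4,608,000 × 0.95% × 1/12 = €3,648.0000
2019-09-01 to 2019-12-31: 4 months at 1.1% → €4,608,000 × 1.1% × 4/12 = €16,896.0000
Total = €39,360.0000

€39,360.00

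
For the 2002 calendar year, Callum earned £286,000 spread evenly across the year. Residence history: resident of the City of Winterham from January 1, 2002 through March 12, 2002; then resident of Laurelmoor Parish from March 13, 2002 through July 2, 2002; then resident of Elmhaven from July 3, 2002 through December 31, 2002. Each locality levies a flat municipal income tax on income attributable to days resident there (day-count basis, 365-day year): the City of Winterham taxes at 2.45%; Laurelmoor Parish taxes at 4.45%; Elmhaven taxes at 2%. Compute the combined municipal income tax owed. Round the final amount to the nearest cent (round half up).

The City of Winterham, January 1 – March 12, 2002: 71 days → £286,000 × 2.45% × 71/365 = £1,363.0055
Laurelmoor Parish, March 13 – July 2, 2002: 112 days → £286,000 × 4.45% × 112/365 = £3,905.2712
Elmhaven, July 3 – December 31, 2002: 182 days → £286,000 × 2% × 182/365 = £2,852.1644
Total = £8,120.4411

£8,120.44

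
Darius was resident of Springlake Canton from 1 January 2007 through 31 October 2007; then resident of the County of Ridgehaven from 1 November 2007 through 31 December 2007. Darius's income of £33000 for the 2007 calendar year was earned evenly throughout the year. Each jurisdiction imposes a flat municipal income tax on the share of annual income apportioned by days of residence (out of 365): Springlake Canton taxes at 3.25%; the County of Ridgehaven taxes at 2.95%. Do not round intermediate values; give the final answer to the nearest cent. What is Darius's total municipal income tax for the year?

Springlake Canton, 1 January – 31 October 2007: 304 days → £33000 × 3.25% × 304/365 = £893.2603
The County of Ridgehaven, 1 November – 31 December 2007: 61 days → £33000 × 2.95% × 61/365 = £162.6945
Total = £1055.9548

£1055.95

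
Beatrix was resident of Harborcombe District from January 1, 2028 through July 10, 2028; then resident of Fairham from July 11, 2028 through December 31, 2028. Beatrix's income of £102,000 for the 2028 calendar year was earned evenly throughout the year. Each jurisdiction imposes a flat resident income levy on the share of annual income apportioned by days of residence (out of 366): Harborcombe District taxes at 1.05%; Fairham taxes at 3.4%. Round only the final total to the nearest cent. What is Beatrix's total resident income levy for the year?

£2,210.56

Harborcombe District, January 1 – July 10, 2028: 192 days → £102,000 × 1.05% × 192/366 = £561.8361
Fairham, July 11 – December 31, 2028: 174 days → £102,000 × 3.4% × 174/366 = £1,648.7213
Total = £2,210.5574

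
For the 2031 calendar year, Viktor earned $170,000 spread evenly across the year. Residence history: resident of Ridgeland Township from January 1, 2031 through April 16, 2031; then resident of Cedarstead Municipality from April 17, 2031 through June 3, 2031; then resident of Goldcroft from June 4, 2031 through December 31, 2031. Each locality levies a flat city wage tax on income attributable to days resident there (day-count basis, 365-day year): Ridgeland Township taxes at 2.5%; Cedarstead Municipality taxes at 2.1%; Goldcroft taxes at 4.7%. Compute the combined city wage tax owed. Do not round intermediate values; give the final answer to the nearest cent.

Ridgeland Township, January 1 – April 16, 2031: 106 days → $170,000 × 2.5% × 106/365 = $1,234.2466
Cedarstead Municipality, April 17 – June 3, 2031: 48 days → $170,000 × 2.1% × 48/365 = $469.4795
Goldcroft, June 4 – December 31, 2031: 211 days → $170,000 × 4.7% × 211/365 = $4,618.8767
Total = $6,322.6027

$6,322.60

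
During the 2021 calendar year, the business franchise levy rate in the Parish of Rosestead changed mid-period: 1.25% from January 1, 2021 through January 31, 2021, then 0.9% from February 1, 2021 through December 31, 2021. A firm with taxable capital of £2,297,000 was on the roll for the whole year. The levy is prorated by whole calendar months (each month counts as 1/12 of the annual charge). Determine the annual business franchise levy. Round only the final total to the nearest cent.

£21,342.96

January 1 – January 31, 2021: 1 month at 1.25% → £2,297,000 × 1.25% × 1/12 = £2,392.7083
February 1 – December 31, 2021: 11 months at 0.9% → £2,297,000 × 0.9% × 11/12 = £18,950.2500
Total = £21,342.9583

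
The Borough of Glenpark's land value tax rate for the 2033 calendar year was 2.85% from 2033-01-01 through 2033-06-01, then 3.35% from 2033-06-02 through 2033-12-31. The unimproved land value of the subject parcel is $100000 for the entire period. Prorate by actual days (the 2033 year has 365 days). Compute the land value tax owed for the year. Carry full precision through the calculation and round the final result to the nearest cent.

$3141.78

2033-01-01 to 2033-06-01: 152 days at 2.85% → $100000 × 2.85% × 152/365 = $1186.8493
2033-06-02 to 2033-12-31: 213 days at 3.35% → $100000 × 3.35% × 213/365 = $1954.9315
Total = $3141.7808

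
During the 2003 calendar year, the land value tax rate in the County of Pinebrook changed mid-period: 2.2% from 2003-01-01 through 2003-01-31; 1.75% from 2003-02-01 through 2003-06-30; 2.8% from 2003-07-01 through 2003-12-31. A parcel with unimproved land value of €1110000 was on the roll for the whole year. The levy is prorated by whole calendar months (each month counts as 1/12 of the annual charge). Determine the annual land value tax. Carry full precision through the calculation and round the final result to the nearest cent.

2003-01-01 to 2003-01-31: 1 month at 2.2% → €1110000 × 2.2% × 1/12 = €2035.0000
2003-02-01 to 2003-06-30: 5 months at 1.75% → €1110000 × 1.75% × 5/12 = €8093.7500
2003-07-01 to 2003-12-31: 6 months at 2.8% → €1110000 × 2.8% × 6/12 = €15540.0000
Total = €25668.7500

€25668.75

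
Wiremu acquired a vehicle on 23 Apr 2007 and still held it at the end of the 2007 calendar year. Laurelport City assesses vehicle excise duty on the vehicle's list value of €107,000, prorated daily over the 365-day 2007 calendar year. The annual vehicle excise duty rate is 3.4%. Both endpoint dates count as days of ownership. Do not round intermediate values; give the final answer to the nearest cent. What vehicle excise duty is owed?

Days held (23 Apr – 31 Dec 2007): 253 out of 365
Tax = €107,000 × 3.4% × 253/365 = €2,521.6822

€2,521.68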